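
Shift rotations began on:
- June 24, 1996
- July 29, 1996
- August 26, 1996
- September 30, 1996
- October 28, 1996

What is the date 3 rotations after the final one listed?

Every date is a Monday; gaps 35, 28, 35, 28 days.
Each is the last Monday of its month (at least one falls on the 29th or later, ruling out '4th Monday').
November 1996 ends with Monday November 25, 1996.
Last Monday of December 1996: December 30, 1996.
January 1997 ends with Monday January 27, 1997.

January 27, 1997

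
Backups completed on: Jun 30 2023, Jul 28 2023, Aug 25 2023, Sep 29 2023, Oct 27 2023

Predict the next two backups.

All Fridays; the gaps (28, 28, 35, 28) vary with month length.
This is the last Friday of each month.
November 2023 ends with Friday Nov 24 2023.
Last Friday of December 2023: Dec 29 2023.

Nov 24 2023, Dec 29 2023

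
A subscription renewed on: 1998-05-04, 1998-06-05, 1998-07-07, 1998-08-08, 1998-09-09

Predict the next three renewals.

The spacing is 32, 32, 32, 32 days — always 32 days.
1998-09-09 + 32 days = 1998-10-11.
1998-10-11 + 32 days = 1998-11-12.
1998-11-12 + 32 days = 1998-12-14.

1998-10-11, 1998-11-12, 1998-12-14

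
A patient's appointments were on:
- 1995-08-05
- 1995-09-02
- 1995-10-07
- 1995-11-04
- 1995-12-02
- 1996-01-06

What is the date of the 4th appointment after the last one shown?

All dates are Saturdays, 28, 35, 28, 28, 35 days apart.
Specifically, the 1st Saturday of each month.
February 1996 — 1st Saturday is 1996-02-03.
1st Saturday of March 1996: 1996-03-02.
1st Saturday of April 1996: 1996-04-06.
1st Saturday of May 1996: 1996-05-04.

1996-05-04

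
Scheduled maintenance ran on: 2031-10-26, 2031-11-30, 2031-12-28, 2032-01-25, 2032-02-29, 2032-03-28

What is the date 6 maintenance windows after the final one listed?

2032-09-26

Every date is a Sunday; gaps 35, 28, 28, 35, 28 days.
Each is the last Sunday of its month (at least one falls on the 29th or later, ruling out '4th Sunday').
Last Sunday of April 2032: 2032-04-25.
May 2032 ends with Sunday 2032-05-30.
June 2032 ends with Sunday 2032-06-27.
Last Sunday of July 2032: 2032-07-25.
Last Sunday of August 2032: 2032-08-29.
Last Sunday of September 2032: 2032-09-26.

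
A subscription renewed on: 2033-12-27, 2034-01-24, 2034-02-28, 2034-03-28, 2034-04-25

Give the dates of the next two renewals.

2034-05-23, 2034-06-27

All dates are Tuesdays, 28, 35, 28, 28 days apart.
Specifically, the 4th Tuesday of each month.
May 2034 — 4th Tuesday is 2034-05-23.
June 2034 — 4th Tuesday is 2034-06-27.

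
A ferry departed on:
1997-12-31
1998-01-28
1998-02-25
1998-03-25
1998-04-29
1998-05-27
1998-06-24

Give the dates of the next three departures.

Every date is a Wednesday; gaps 28, 28, 28, 35, 28, 28 days.
Each is the last Wednesday of its month (at least one falls on the 29th or later, ruling out '4th Wednesday').
July 1998 ends with Wednesday 1998-07-29.
August 1998 ends with Wednesday 1998-08-26.
September 1998 ends with Wednesday 1998-09-30.

1998-07-29, 1998-08-26, 1998-09-30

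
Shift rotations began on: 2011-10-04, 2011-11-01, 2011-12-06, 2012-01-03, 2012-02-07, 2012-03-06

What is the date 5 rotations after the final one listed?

These are Tuesdays at 28- or 35-day spacing (28, 35, 28, 35, 28).
The pattern: 1st Tuesday of the month.
1st Tuesday of April 2012: 2012-04-03.
1st Tuesday of May 2012: 2012-05-01.
1st Tuesday of June 2012: 2012-06-05.
1st Tuesday of July 2012: 2012-07-03.
1st Tuesday of August 2012: 2012-08-07.

2012-08-07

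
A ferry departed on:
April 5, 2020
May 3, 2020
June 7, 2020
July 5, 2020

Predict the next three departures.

All dates are Sundays, 28, 35, 28 days apart.
Specifically, the 1st Sunday of each month.
August 2020 — 1st Sunday is August 2, 2020.
1st Sunday of September 2020: September 6, 2020.
1st Sunday of October 2020: October 4, 2020.

August 2, 2020; September 6, 2020; October 4, 2020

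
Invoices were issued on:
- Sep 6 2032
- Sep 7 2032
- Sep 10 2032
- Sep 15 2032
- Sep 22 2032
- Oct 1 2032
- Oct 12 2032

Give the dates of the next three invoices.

Oct 25 2032, Nov 9 2032, Nov 26 2032

Intervals are 1, 3, 5, 7, 9, 11 days — an arithmetic progression with common difference 2.
Next gap: 13 days. Oct 12 2032 + 13 days = Oct 25 2032.
Next gap: 15 days. Oct 25 2032 + 15 days = Nov 9 2032.
Next gap: 17 days. Nov 9 2032 + 17 days = Nov 26 2032.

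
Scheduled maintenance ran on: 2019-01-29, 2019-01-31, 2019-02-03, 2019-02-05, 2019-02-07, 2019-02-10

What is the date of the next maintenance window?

Every event lands on a Tuesday or Thursday or Sunday (gaps cycle 2, 3, 2, 2, 3).
So the schedule is: every Tuesday, Thursday and Sunday.
The following Tuesday is 2019-02-12.

2019-02-12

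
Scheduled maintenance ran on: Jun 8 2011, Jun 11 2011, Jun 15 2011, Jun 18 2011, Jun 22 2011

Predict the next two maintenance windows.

Gaps: 3, 4, 3, 4 days — not constant, but cyclic with period 2.
The events fall on every Wednesday and Saturday.
The following Saturday is Jun 25 2011.
Next Wednesday: Jun 29 2011.

Jun 25 2011, Jun 29 2011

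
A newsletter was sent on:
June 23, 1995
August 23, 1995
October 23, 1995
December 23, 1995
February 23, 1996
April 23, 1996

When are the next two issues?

June 23, 1996; August 23, 1996

Gaps: 61, 61, 61, 62, 60 days — not constant. Every event is on the 23rd of the month.
Pattern: the 23rd of every 2 months.
Next: June 1996 → June 23, 1996.
August 1996: August 23, 1996.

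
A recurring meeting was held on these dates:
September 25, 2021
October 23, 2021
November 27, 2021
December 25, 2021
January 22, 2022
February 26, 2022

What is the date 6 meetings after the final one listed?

August 27, 2022

These are Saturdays at 28- or 35-day spacing (28, 35, 28, 28, 35).
The pattern: 4th Saturday of the month.
March 2022 — 4th Saturday is March 26, 2022.
April 2022 — 4th Saturday is April 23, 2022.
4th Saturday of May 2022: May 28, 2022.
4th Saturday of June 2022: June 25, 2022.
4th Saturday of July 2022: July 23, 2022.
August 2022 — 4th Saturday is August 27, 2022.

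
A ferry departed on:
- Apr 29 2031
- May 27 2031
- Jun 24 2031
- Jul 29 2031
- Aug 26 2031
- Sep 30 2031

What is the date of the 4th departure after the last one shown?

These are Tuesdays with 28, 28, 35, 28, 35-day gaps.
Each is the final Tuesday of its month — Apr 29 2031 is past the 28th, so '4th Tuesday' doesn't fit.
Last Tuesday of October 2031: Oct 28 2031.
Last Tuesday of November 2031: Nov 25 2031.
December 2031 ends with Tuesday Dec 30 2031.
January 2032 ends with Tuesday Jan 27 2032.

Jan 27 2032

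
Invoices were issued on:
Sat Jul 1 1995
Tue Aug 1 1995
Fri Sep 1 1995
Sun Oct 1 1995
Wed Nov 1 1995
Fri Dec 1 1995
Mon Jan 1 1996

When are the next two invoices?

Gaps: 31, 31, 30, 31, 30, 31 days — not constant. Every event is on the 1st of the month.
Pattern: the 1st of each month.
Next: February 1996 → Thu Feb 1 1996.
Next: March 1996 → Fri Mar 1 1996.

Thu Feb 1 1996, Fri Mar 1 1996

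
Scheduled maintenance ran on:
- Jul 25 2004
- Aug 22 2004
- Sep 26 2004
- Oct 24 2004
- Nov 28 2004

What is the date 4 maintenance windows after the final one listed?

Gaps: 28, 35, 28, 35 days — a mix of 28 and 35. Every date is a Sunday.
Each is the 4th Sunday of its month.
4th Sunday of December 2004: Dec 26 2004.
January 2005 — 4th Sunday is Jan 23 2005.
4th Sunday of February 2005: Feb 27 2005.
4th Sunday of March 2005: Mar 27 2005.

Mar 27 2005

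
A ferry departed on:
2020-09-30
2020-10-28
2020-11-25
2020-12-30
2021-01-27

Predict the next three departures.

2021-02-24, 2021-03-31, 2021-04-28

All Wednesdays; the gaps (28, 28, 35, 28) vary with month length.
This is the last Wednesday of each month.
Last Wednesday of February 2021: 2021-02-24.
Last Wednesday of March 2021: 2021-03-31.
Last Wednesday of April 2021: 2021-04-28.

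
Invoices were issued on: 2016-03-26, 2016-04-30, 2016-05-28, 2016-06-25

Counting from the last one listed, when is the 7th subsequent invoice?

2017-01-28

All Saturdays; the gaps (35, 28, 28) vary with month length.
This is the last Saturday of each month.
Last Saturday of July 2016: 2016-07-30.
Last Saturday of August 2016: 2016-08-27.
September 2016 ends with Saturday 2016-09-24.
Last Saturday of October 2016: 2016-10-29.
November 2016 ends with Saturday 2016-11-26.
Last Saturday of December 2016: 2016-12-31.
January 2017 ends with Saturday 2017-01-28.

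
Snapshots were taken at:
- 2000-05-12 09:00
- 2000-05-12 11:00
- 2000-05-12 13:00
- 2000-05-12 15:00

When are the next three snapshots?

The interval is a steady 2 hours (2, 2, 2).
2000-05-12 15:00 + 2 h = 2000-05-12 17:00.
2000-05-12 17:00 + 2 h = 2000-05-12 19:00.
2000-05-12 19:00 + 2 h = 2000-05-12 21:00.

2000-05-12 17:00, 2000-05-12 19:00, 2000-05-12 21:00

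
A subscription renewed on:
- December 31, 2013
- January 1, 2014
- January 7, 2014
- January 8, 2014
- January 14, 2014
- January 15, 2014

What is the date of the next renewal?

Every event lands on a Tuesday or Wednesday (gaps cycle 1, 6, 1, 6, 1).
So the schedule is: every Tuesday and Wednesday.
The following Tuesday is January 21, 2014.

January 21, 2014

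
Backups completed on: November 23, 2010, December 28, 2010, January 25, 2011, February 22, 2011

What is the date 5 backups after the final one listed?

July 26, 2011

All dates are Tuesdays, 35, 28, 28 days apart.
Specifically, the 4th Tuesday of each month.
4th Tuesday of March 2011: March 22, 2011.
4th Tuesday of April 2011: April 26, 2011.
4th Tuesday of May 2011: May 24, 2011.
June 2011 — 4th Tuesday is June 28, 2011.
July 2011 — 4th Tuesday is July 26, 2011.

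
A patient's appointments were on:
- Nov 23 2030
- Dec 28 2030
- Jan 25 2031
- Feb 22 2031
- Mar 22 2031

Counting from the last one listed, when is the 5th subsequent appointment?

Aug 23 2031

These are Saturdays at 28- or 35-day spacing (35, 28, 28, 28).
The pattern: 4th Saturday of the month.
4th Saturday of April 2031: Apr 26 2031.
May 2031 — 4th Saturday is May 24 2031.
4th Saturday of June 2031: Jun 28 2031.
July 2031 — 4th Saturday is Jul 26 2031.
August 2031 — 4th Saturday is Aug 23 2031.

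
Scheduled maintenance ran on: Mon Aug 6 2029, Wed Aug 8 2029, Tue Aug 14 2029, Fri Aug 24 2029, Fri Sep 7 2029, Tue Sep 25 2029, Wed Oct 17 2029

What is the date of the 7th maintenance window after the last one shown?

Gaps: 2, 6, 10, 14, 18, 22 days — each gap is 4 larger than the previous one.
Next gap: 26 days. Wed Oct 17 2029 + 26 days = Mon Nov 12 2029.
Next gap: 30 days. Mon Nov 12 2029 + 30 days = Wed Dec 12 2029.
Next gap: 34 days. Wed Dec 12 2029 + 34 days = Tue Jan 15 2030.
Next gap: 38 days. Tue Jan 15 2030 + 38 days = Fri Feb 22 2030.
Next gap: 42 days. Fri Feb 22 2030 + 42 days = Fri Apr 5 2030.
Next gap: 46 days. Fri Apr 5 2030 + 46 days = Tue May 21 2030.
Next gap: 50 days. Tue May 21 2030 + 50 days = Wed Jul 10 2030.

Wed Jul 10 2030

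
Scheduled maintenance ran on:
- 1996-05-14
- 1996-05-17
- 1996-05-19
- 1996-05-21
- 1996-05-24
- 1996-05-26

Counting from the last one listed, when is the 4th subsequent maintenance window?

The gap pattern 3, 2, 2, 3, 2 repeats every 3 events.
These are the Tuesdays, Fridays and Sundays of each week.
The following Tuesday is 1996-05-28.
Next Friday: 1996-05-31.
Next Sunday: 1996-06-02.
Next Tuesday: 1996-06-04.

1996-06-04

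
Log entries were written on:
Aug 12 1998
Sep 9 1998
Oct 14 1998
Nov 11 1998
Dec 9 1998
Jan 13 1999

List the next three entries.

Feb 10 1999, Mar 10 1999, Apr 14 1999

These are Wednesdays at 28- or 35-day spacing (28, 35, 28, 28, 35).
The pattern: 2nd Wednesday of the month.
February 1999 — 2nd Wednesday is Feb 10 1999.
2nd Wednesday of March 1999: Mar 10 1999.
2nd Wednesday of April 1999: Apr 14 1999.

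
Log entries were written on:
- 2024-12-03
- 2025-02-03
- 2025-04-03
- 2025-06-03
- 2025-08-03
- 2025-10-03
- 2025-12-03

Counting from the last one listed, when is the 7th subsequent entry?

Each date is the 3rd; the gaps (62, 59, 61, 61, 61, 61) track the month lengths.
The rule is the 3rd of every 2 months.
Next: February 2026 → 2026-02-03.
April 2026: 2026-04-03.
June 2026: 2026-06-03.
August 2026: 2026-08-03.
Next: October 2026 → 2026-10-03.
Next: December 2026 → 2026-12-03.
Next: February 2027 → 2027-02-03.

2027-02-03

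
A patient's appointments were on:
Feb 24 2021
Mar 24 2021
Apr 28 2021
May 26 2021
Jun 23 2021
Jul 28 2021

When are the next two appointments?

Aug 25 2021, Sep 22 2021

Gaps: 28, 35, 28, 28, 35 days — a mix of 28 and 35. Every date is a Wednesday.
Each is the 4th Wednesday of its month.
4th Wednesday of August 2021: Aug 25 2021.
4th Wednesday of September 2021: Sep 22 2021.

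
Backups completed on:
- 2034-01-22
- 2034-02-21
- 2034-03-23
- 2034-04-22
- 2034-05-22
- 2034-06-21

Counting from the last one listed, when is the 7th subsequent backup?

Gaps between consecutive events: 30, 30, 30, 30, 30 days — a constant 30-day interval.
2034-06-21 + 30 days = 2034-07-21.
2034-07-21 + 30 days = 2034-08-20.
2034-08-20 + 30 days = 2034-09-19.
2034-09-19 + 30 days = 2034-10-19.
2034-10-19 + 30 days = 2034-11-18.
2034-11-18 + 30 days = 2034-12-18.
2034-12-18 + 30 days = 2035-01-17.

2035-01-17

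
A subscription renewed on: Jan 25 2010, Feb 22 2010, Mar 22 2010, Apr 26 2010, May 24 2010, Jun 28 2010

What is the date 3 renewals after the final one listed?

Sep 27 2010

These are Mondays at 28- or 35-day spacing (28, 28, 35, 28, 35).
The pattern: 4th Monday of the month.
4th Monday of July 2010: Jul 26 2010.
August 2010 — 4th Monday is Aug 23 2010.
4th Monday of September 2010: Sep 27 2010.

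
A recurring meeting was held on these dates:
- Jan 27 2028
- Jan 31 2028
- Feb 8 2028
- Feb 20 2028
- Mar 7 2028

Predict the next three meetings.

Gaps: 4, 8, 12, 16 days — each gap is 4 larger than the previous one.
Next gap: 20 days. Mar 7 2028 + 20 days = Mar 27 2028.
Next gap: 24 days. Mar 27 2028 + 24 days = Apr 20 2028.
Next gap: 28 days. Apr 20 2028 + 28 days = May 18 2028.

Mar 27 2028, Apr 20 2028, May 18 2028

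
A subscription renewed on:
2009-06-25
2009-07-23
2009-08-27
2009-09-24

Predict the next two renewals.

Gaps: 28, 35, 28 days — a mix of 28 and 35. Every date is a Thursday.
Each is the 4th Thursday of its month.
4th Thursday of October 2009: 2009-10-22.
November 2009 — 4th Thursday is 2009-11-26.

2009-10-22, 2009-11-26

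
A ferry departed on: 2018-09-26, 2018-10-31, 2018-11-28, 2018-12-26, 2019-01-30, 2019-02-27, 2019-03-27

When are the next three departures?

2019-04-24, 2019-05-29, 2019-06-26

All Wednesdays; the gaps (35, 28, 28, 35, 28, 28) vary with month length.
This is the last Wednesday of each month.
April 2019 ends with Wednesday 2019-04-24.
May 2019 ends with Wednesday 2019-05-29.
June 2019 ends with Wednesday 2019-06-26.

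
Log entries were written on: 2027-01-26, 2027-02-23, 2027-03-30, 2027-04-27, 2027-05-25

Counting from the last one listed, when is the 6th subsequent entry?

2027-11-30

Every date is a Tuesday; gaps 28, 35, 28, 28 days.
Each is the last Tuesday of its month (at least one falls on the 29th or later, ruling out '4th Tuesday').
June 2027 ends with Tuesday 2027-06-29.
Last Tuesday of July 2027: 2027-07-27.
Last Tuesday of August 2027: 2027-08-31.
September 2027 ends with Tuesday 2027-09-28.
Last Tuesday of October 2027: 2027-10-26.
Last Tuesday of November 2027: 2027-11-30.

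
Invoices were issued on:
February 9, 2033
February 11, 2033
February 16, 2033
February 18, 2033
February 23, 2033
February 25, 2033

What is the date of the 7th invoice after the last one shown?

March 23, 2033

Gaps: 2, 5, 2, 5, 2 days — not constant, but cyclic with period 2.
The events fall on every Wednesday and Friday.
Next Wednesday: March 2, 2033.
Next Friday: March 4, 2033.
The following Wednesday is March 9, 2033.
The following Friday is March 11, 2033.
The following Wednesday is March 16, 2033.
Next Friday: March 18, 2033.
The following Wednesday is March 23, 2033.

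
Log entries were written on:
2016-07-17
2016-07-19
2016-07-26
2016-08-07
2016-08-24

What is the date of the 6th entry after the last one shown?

2017-03-19

Intervals are 2, 7, 12, 17 days — an arithmetic progression with common difference 5.
Next gap: 22 days. 2016-08-24 + 22 days = 2016-09-15.
Next gap: 27 days. 2016-09-15 + 27 days = 2016-10-12.
Next gap: 32 days. 2016-10-12 + 32 days = 2016-11-13.
Next gap: 37 days. 2016-11-13 + 37 days = 2016-12-20.
Next gap: 42 days. 2016-12-20 + 42 days = 2017-01-31.
Next gap: 47 days. 2017-01-31 + 47 days = 2017-03-19.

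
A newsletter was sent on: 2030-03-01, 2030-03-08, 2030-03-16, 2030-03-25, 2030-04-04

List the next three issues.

2030-04-15, 2030-04-27, 2030-05-10

The spacing grows by 1 each time: 7, 8, 9, 10 days.
Next gap: 11 days. 2030-04-04 + 11 days = 2030-04-15.
Next gap: 12 days. 2030-04-15 + 12 days = 2030-04-27.
Next gap: 13 days. 2030-04-27 + 13 days = 2030-05-10.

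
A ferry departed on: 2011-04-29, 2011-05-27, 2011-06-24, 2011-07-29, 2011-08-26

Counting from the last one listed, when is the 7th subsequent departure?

2012-03-30

All Fridays; the gaps (28, 28, 35, 28) vary with month length.
This is the last Friday of each month.
Last Friday of September 2011: 2011-09-30.
Last Friday of October 2011: 2011-10-28.
November 2011 ends with Friday 2011-11-25.
Last Friday of December 2011: 2011-12-30.
January 2012 ends with Friday 2012-01-27.
February 2012 ends with Friday 2012-02-24.
Last Friday of March 2012: 2012-03-30.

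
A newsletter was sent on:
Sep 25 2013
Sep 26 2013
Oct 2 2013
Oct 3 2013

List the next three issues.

Gaps: 1, 6, 1 days — not constant, but cyclic with period 2.
The events fall on every Wednesday and Thursday.
Next Wednesday: Oct 9 2013.
Next Thursday: Oct 10 2013.
Next Wednesday: Oct 16 2013.

Oct 9 2013, Oct 10 2013, Oct 16 2013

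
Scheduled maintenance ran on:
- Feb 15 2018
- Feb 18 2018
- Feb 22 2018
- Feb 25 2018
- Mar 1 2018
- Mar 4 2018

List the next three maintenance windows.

Mar 8 2018, Mar 11 2018, Mar 15 2018

The gap pattern 3, 4, 3, 4, 3 repeats every 2 events.
These are the Thursdays and Sundays of each week.
The following Thursday is Mar 8 2018.
Next Sunday: Mar 11 2018.
Next Thursday: Mar 15 2018.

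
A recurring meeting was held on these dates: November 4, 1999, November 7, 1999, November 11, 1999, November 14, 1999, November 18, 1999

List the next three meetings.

Every event lands on a Thursday or Sunday (gaps cycle 3, 4, 3, 4).
So the schedule is: every Thursday and Sunday.
The following Sunday is November 21, 1999.
Next Thursday: November 25, 1999.
The following Sunday is November 28, 1999.

November 21, 1999; November 25, 1999; November 28, 1999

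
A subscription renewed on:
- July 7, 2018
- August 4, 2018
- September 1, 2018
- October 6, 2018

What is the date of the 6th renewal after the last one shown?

These are Saturdays at 28- or 35-day spacing (28, 28, 35).
The pattern: 1st Saturday of the month.
November 2018 — 1st Saturday is November 3, 2018.
1st Saturday of December 2018: December 1, 2018.
1st Saturday of January 2019: January 5, 2019.
1st Saturday of February 2019: February 2, 2019.
1st Saturday of March 2019: March 2, 2019.
April 2019 — 1st Saturday is April 6, 2019.

April 6, 2019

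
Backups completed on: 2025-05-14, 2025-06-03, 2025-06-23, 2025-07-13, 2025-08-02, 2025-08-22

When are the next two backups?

2025-09-11, 2025-10-01

The spacing is 20, 20, 20, 20, 20 days — always 20 days.
2025-08-22 + 20 days = 2025-09-11.
2025-09-11 + 20 days = 2025-10-01.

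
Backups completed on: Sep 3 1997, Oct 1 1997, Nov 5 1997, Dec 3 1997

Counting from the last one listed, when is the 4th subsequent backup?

Apr 1 1998

All dates are Wednesdays, 28, 35, 28 days apart.
Specifically, the 1st Wednesday of each month.
1st Wednesday of January 1998: Jan 7 1998.
1st Wednesday of February 1998: Feb 4 1998.
1st Wednesday of March 1998: Mar 4 1998.
1st Wednesday of April 1998: Apr 1 1998.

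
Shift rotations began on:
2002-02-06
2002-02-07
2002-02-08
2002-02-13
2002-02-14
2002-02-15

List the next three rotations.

2002-02-20, 2002-02-21, 2002-02-22

The gap pattern 1, 1, 5, 1, 1 repeats every 3 events.
These are the Wednesdays, Thursdays and Fridays of each week.
The following Wednesday is 2002-02-20.
The following Thursday is 2002-02-21.
The following Friday is 2002-02-22.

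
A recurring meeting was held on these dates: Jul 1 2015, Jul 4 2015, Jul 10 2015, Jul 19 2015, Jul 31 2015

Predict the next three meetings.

Aug 15 2015, Sep 2 2015, Sep 23 2015

Gaps: 3, 6, 9, 12 days — each gap is 3 larger than the previous one.
Next gap: 15 days. Jul 31 2015 + 15 days = Aug 15 2015.
Next gap: 18 days. Aug 15 2015 + 18 days = Sep 2 2015.
Next gap: 21 days. Sep 2 2015 + 21 days = Sep 23 2015.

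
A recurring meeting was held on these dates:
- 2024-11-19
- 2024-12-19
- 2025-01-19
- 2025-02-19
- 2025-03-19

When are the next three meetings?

Gaps: 30, 31, 31, 28 days — not constant. Every event is on the 19th of the month.
Pattern: the 19th of each month.
April 2025: 2025-04-19.
Next: May 2025 → 2025-05-19.
June 2025: 2025-06-19.

2025-04-19, 2025-05-19, 2025-06-19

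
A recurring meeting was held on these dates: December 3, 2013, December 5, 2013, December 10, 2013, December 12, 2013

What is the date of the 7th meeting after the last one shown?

January 7, 2014

Every event lands on a Tuesday or Thursday (gaps cycle 2, 5, 2).
So the schedule is: every Tuesday and Thursday.
Next Tuesday: December 17, 2013.
The following Thursday is December 19, 2013.
Next Tuesday: December 24, 2013.
The following Thursday is December 26, 2013.
Next Tuesday: December 31, 2013.
The following Thursday is January 2, 2014.
Next Tuesday: January 7, 2014.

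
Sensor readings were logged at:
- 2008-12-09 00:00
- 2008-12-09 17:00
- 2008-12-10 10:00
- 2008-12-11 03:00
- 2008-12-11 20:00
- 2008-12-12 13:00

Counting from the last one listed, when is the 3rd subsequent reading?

2008-12-14 16:00

The interval is a steady 17 hours (17, 17, 17, 17, 17).
2008-12-12 13:00 + 17 h = 2008-12-13 06:00.
2008-12-13 06:00 + 17 h = 2008-12-13 23:00.
2008-12-13 23:00 + 17 h = 2008-12-14 16:00.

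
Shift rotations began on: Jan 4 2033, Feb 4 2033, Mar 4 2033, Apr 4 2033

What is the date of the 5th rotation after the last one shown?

Each date is the 4th; the gaps (31, 28, 31) track the month lengths.
The rule is the 4th of each month.
May 2033: May 4 2033.
Next: June 2033 → Jun 4 2033.
July 2033: Jul 4 2033.
Next: August 2033 → Aug 4 2033.
Next: September 2033 → Sep 4 2033.

Sep 4 2033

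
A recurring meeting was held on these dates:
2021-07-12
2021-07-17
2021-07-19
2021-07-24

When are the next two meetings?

Every event lands on a Monday or Saturday (gaps cycle 5, 2, 5).
So the schedule is: every Monday and Saturday.
Next Monday: 2021-07-26.
The following Saturday is 2021-07-31.

2021-07-26, 2021-07-31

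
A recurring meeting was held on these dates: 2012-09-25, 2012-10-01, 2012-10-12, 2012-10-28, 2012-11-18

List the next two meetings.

2012-12-14, 2013-01-14

Intervals are 6, 11, 16, 21 days — an arithmetic progression with common difference 5.
Next gap: 26 days. 2012-11-18 + 26 days = 2012-12-14.
Next gap: 31 days. 2012-12-14 + 31 days = 2013-01-14.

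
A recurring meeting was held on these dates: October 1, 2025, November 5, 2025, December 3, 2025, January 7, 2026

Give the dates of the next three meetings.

All dates are Wednesdays, 35, 28, 35 days apart.
Specifically, the 1st Wednesday of each month.
February 2026 — 1st Wednesday is February 4, 2026.
1st Wednesday of March 2026: March 4, 2026.
April 2026 — 1st Wednesday is April 1, 2026.

February 4, 2026; March 4, 2026; April 1, 2026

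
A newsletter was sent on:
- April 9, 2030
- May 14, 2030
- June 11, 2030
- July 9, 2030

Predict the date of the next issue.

All dates are Tuesdays, 35, 28, 28 days apart.
Specifically, the 2nd Tuesday of each month.
August 2030 — 2nd Tuesday is August 13, 2030.

August 13, 2030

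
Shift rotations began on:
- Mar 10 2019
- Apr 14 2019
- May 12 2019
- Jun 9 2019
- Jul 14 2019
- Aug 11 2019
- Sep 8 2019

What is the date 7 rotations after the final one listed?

Apr 12 2020

Gaps: 35, 28, 28, 35, 28, 28 days — a mix of 28 and 35. Every date is a Sunday.
Each is the 2nd Sunday of its month.
October 2019 — 2nd Sunday is Oct 13 2019.
2nd Sunday of November 2019: Nov 10 2019.
2nd Sunday of December 2019: Dec 8 2019.
January 2020 — 2nd Sunday is Jan 12 2020.
February 2020 — 2nd Sunday is Feb 9 2020.
2nd Sunday of March 2020: Mar 8 2020.
2nd Sunday of April 2020: Apr 12 2020.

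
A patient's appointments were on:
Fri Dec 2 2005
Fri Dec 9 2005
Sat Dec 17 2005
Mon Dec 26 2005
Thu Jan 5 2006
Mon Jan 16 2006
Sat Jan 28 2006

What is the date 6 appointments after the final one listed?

Intervals are 7, 8, 9, 10, 11, 12 days — an arithmetic progression with common difference 1.
Next gap: 13 days. Sat Jan 28 2006 + 13 days = Fri Feb 10 2006.
Next gap: 14 days. Fri Feb 10 2006 + 14 days = Fri Feb 24 2006.
Next gap: 15 days. Fri Feb 24 2006 + 15 days = Sat Mar 11 2006.
Next gap: 16 days. Sat Mar 11 2006 + 16 days = Mon Mar 27 2006.
Next gap: 17 days. Mon Mar 27 2006 + 17 days = Thu Apr 13 2006.
Next gap: 18 days. Thu Apr 13 2006 + 18 days = Mon May 1 2006.

Mon May 1 2006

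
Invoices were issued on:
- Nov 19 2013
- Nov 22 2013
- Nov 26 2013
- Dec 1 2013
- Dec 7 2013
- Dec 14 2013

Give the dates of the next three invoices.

Dec 22 2013, Dec 31 2013, Jan 10 2014

Intervals are 3, 4, 5, 6, 7 days — an arithmetic progression with common difference 1.
Next gap: 8 days. Dec 14 2013 + 8 days = Dec 22 2013.
Next gap: 9 days. Dec 22 2013 + 9 days = Dec 31 2013.
Next gap: 10 days. Dec 31 2013 + 10 days = Jan 10 2014.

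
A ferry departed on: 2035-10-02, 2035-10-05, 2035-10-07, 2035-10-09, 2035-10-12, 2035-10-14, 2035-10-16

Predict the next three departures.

Gaps: 3, 2, 2, 3, 2, 2 days — not constant, but cyclic with period 3.
The events fall on every Tuesday, Friday and Sunday.
Next Friday: 2035-10-19.
The following Sunday is 2035-10-21.
The following Tuesday is 2035-10-23.

2035-10-19, 2035-10-21, 2035-10-23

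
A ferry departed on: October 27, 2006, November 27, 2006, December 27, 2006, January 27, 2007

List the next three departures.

The day-of-month is always 27 (31, 30, 31 days between events).
So this recurs on the 27th of each month.
February 2007: February 27, 2007.
Next: March 2007 → March 27, 2007.
Next: April 2007 → April 27, 2007.

February 27, 2007; March 27, 2007; April 27, 2007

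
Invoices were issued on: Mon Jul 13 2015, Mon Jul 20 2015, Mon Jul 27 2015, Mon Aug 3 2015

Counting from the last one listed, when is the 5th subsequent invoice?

The spacing is 7, 7, 7 days — always 7 days.
Mon Aug 3 2015 + 7 days = Mon Aug 10 2015.
Mon Aug 10 2015 + 7 days = Mon Aug 17 2015.
Mon Aug 17 2015 + 7 days = Mon Aug 24 2015.
Mon Aug 24 2015 + 7 days = Mon Aug 31 2015.
Mon Aug 31 2015 + 7 days = Mon Sep 7 2015.

Mon Sep 7 2015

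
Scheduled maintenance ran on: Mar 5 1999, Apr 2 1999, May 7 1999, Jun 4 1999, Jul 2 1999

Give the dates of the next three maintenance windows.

Gaps: 28, 35, 28, 28 days — a mix of 28 and 35. Every date is a Friday.
Each is the 1st Friday of its month.
1st Friday of August 1999: Aug 6 1999.
1st Friday of September 1999: Sep 3 1999.
October 1999 — 1st Friday is Oct 1 1999.

Aug 6 1999, Sep 3 1999, Oct 1 1999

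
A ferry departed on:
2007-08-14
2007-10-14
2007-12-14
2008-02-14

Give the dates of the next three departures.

2008-04-14, 2008-06-14, 2008-08-14

The day-of-month is always 14 (61, 61, 62 days between events).
So this recurs on the 14th of every 2 months.
April 2008: 2008-04-14.
Next: June 2008 → 2008-06-14.
August 2008: 2008-08-14.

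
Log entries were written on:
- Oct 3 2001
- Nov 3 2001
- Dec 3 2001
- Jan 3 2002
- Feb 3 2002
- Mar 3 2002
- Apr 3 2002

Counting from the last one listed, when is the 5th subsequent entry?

Sep 3 2002

The day-of-month is always 3 (31, 30, 31, 31, 28, 31 days between events).
So this recurs on the 3rd of each month.
Next: May 2002 → May 3 2002.
June 2002: Jun 3 2002.
Next: July 2002 → Jul 3 2002.
Next: August 2002 → Aug 3 2002.
September 2002: Sep 3 2002.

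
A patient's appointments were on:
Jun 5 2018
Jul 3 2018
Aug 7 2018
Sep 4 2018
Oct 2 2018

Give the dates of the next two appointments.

Nov 6 2018, Dec 4 2018

All dates are Tuesdays, 28, 35, 28, 28 days apart.
Specifically, the 1st Tuesday of each month.
1st Tuesday of November 2018: Nov 6 2018.
1st Tuesday of December 2018: Dec 4 2018.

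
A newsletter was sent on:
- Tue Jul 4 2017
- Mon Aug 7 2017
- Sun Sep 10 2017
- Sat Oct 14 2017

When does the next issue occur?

Every event comes 34 days after the last (34, 34, 34).
Sat Oct 14 2017 + 34 days = Fri Nov 17 2017.

Fri Nov 17 2017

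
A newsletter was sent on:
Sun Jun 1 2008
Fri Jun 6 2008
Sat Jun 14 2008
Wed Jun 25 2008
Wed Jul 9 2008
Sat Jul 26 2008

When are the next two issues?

Fri Aug 15 2008, Sun Sep 7 2008

The spacing grows by 3 each time: 5, 8, 11, 14, 17 days.
Next gap: 20 days. Sat Jul 26 2008 + 20 days = Fri Aug 15 2008.
Next gap: 23 days. Fri Aug 15 2008 + 23 days = Sun Sep 7 2008.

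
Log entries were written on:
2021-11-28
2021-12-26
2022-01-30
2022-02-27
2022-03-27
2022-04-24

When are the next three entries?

2022-05-29, 2022-06-26, 2022-07-31

All Sundays; the gaps (28, 35, 28, 28, 28) vary with month length.
This is the last Sunday of each month.
May 2022 ends with Sunday 2022-05-29.
June 2022 ends with Sunday 2022-06-26.
July 2022 ends with Sunday 2022-07-31.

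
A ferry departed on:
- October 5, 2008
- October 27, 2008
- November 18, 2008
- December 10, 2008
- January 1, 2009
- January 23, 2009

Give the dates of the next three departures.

The spacing is 22, 22, 22, 22, 22 days — always 22 days.
January 23, 2009 + 22 days = February 14, 2009.
February 14, 2009 + 22 days = March 8, 2009.
March 8, 2009 + 22 days = March 30, 2009.

February 14, 2009; March 8, 2009; March 30, 2009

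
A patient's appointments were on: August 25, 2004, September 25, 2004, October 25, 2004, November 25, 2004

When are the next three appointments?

The day-of-month is always 25 (31, 30, 31 days between events).
So this recurs on the 25th of each month.
Next: December 2004 → December 25, 2004.
Next: January 2005 → January 25, 2005.
February 2005: February 25, 2005.

December 25, 2004; January 25, 2005; February 25, 2005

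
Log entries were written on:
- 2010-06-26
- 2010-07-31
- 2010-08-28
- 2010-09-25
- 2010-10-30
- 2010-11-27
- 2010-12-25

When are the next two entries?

2011-01-29, 2011-02-26

All Saturdays; the gaps (35, 28, 28, 35, 28, 28) vary with month length.
This is the last Saturday of each month.
January 2011 ends with Saturday 2011-01-29.
Last Saturday of February 2011: 2011-02-26.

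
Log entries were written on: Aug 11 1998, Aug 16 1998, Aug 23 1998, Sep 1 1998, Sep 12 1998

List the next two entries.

Gaps: 5, 7, 9, 11 days — each gap is 2 larger than the previous one.
Next gap: 13 days. Sep 12 1998 + 13 days = Sep 25 1998.
Next gap: 15 days. Sep 25 1998 + 15 days = Oct 10 1998.

Sep 25 1998, Oct 10 1998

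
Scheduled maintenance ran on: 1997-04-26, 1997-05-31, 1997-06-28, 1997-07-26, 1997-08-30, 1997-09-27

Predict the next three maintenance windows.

All Saturdays; the gaps (35, 28, 28, 35, 28) vary with month length.
This is the last Saturday of each month.
Last Saturday of October 1997: 1997-10-25.
Last Saturday of November 1997: 1997-11-29.
December 1997 ends with Saturday 1997-12-27.

1997-10-25, 1997-11-29, 1997-12-27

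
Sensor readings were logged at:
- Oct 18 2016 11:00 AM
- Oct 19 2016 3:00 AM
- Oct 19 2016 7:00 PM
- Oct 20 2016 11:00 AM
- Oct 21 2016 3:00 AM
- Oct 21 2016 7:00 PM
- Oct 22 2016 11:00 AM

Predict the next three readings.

Oct 23 2016 3:00 AM, Oct 23 2016 7:00 PM, Oct 24 2016 11:00 AM

Spacing: 16, 16, 16, 16, 16, 16 h — constant 16 h.
Oct 22 2016 11:00 AM + 16 h = Oct 23 2016 3:00 AM.
Oct 23 2016 3:00 AM + 16 h = Oct 23 2016 7:00 PM.
Oct 23 2016 7:00 PM + 16 h = Oct 24 2016 11:00 AM.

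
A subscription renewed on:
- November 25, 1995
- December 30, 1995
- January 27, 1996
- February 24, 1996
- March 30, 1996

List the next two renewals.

These are Saturdays with 35, 28, 28, 35-day gaps.
Each is the final Saturday of its month — December 30, 1995 is past the 28th, so '4th Saturday' doesn't fit.
April 1996 ends with Saturday April 27, 1996.
May 1996 ends with Saturday May 25, 1996.

April 27, 1996; May 25, 1996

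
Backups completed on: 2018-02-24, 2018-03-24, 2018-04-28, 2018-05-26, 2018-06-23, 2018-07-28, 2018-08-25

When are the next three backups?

2018-09-22, 2018-10-27, 2018-11-24

All dates are Saturdays, 28, 35, 28, 28, 35, 28 days apart.
Specifically, the 4th Saturday of each month.
September 2018 — 4th Saturday is 2018-09-22.
4th Saturday of October 2018: 2018-10-27.
4th Saturday of November 2018: 2018-11-24.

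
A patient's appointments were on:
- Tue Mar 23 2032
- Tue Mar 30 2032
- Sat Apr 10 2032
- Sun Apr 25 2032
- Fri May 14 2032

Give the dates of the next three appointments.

Sun Jun 6 2032, Sat Jul 3 2032, Tue Aug 3 2032

Gaps: 7, 11, 15, 19 days — each gap is 4 larger than the previous one.
Next gap: 23 days. Fri May 14 2032 + 23 days = Sun Jun 6 2032.
Next gap: 27 days. Sun Jun 6 2032 + 27 days = Sat Jul 3 2032.
Next gap: 31 days. Sat Jul 3 2032 + 31 days = Tue Aug 3 2032.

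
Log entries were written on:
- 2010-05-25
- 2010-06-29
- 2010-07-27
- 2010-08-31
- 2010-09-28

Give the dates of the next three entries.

2010-10-26, 2010-11-30, 2010-12-28

All Tuesdays; the gaps (35, 28, 35, 28) vary with month length.
This is the last Tuesday of each month.
Last Tuesday of October 2010: 2010-10-26.
November 2010 ends with Tuesday 2010-11-30.
Last Tuesday of December 2010: 2010-12-28.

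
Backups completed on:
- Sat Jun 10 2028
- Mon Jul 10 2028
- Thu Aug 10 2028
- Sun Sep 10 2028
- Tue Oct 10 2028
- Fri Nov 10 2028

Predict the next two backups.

Gaps: 30, 31, 31, 30, 31 days — not constant. Every event is on the 10th of the month.
Pattern: the 10th of each month.
Next: December 2028 → Sun Dec 10 2028.
Next: January 2029 → Wed Jan 10 2029.

Sun Dec 10 2028, Wed Jan 10 2029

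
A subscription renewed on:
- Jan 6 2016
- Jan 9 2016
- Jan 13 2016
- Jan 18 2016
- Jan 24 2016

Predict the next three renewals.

Intervals are 3, 4, 5, 6 days — an arithmetic progression with common difference 1.
Next gap: 7 days. Jan 24 2016 + 7 days = Jan 31 2016.
Next gap: 8 days. Jan 31 2016 + 8 days = Feb 8 2016.
Next gap: 9 days. Feb 8 2016 + 9 days = Feb 17 2016.

Jan 31 2016, Feb 8 2016, Feb 17 2016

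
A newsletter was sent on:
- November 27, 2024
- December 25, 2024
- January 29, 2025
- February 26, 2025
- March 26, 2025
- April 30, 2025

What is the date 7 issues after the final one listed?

November 26, 2025

Every date is a Wednesday; gaps 28, 35, 28, 28, 35 days.
Each is the last Wednesday of its month (at least one falls on the 29th or later, ruling out '4th Wednesday').
Last Wednesday of May 2025: May 28, 2025.
June 2025 ends with Wednesday June 25, 2025.
Last Wednesday of July 2025: July 30, 2025.
August 2025 ends with Wednesday August 27, 2025.
September 2025 ends with Wednesday September 24, 2025.
Last Wednesday of October 2025: October 29, 2025.
Last Wednesday of November 2025: November 26, 2025.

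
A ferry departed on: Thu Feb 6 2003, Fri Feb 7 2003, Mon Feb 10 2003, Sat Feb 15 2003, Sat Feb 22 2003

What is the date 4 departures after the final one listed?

Fri Apr 11 2003

Intervals are 1, 3, 5, 7 days — an arithmetic progression with common difference 2.
Next gap: 9 days. Sat Feb 22 2003 + 9 days = Mon Mar 3 2003.
Next gap: 11 days. Mon Mar 3 2003 + 11 days = Fri Mar 14 2003.
Next gap: 13 days. Fri Mar 14 2003 + 13 days = Thu Mar 27 2003.
Next gap: 15 days. Thu Mar 27 2003 + 15 days = Fri Apr 11 2003.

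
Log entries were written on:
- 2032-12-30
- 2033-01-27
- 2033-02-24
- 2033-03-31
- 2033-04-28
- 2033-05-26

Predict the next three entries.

All Thursdays; the gaps (28, 28, 35, 28, 28) vary with month length.
This is the last Thursday of each month.
June 2033 ends with Thursday 2033-06-30.
Last Thursday of July 2033: 2033-07-28.
August 2033 ends with Thursday 2033-08-25.

2033-06-30, 2033-07-28, 2033-08-25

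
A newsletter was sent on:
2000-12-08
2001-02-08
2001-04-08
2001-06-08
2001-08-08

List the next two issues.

2001-10-08, 2001-12-08

The day-of-month is always 8 (62, 59, 61, 61 days between events).
So this recurs on the 8th of every 2 months.
Next: October 2001 → 2001-10-08.
Next: December 2001 → 2001-12-08.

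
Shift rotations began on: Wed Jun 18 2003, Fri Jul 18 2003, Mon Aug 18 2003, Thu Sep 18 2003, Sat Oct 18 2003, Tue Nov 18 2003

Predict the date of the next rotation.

Gaps: 30, 31, 31, 30, 31 days — not constant. Every event is on the 18th of the month.
Pattern: the 18th of each month.
Next: December 2003 → Thu Dec 18 2003.

Thu Dec 18 2003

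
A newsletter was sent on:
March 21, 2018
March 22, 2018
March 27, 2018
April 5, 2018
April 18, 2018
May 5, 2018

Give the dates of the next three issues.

May 26, 2018; June 20, 2018; July 19, 2018

Intervals are 1, 5, 9, 13, 17 days — an arithmetic progression with common difference 4.
Next gap: 21 days. May 5, 2018 + 21 days = May 26, 2018.
Next gap: 25 days. May 26, 2018 + 25 days = June 20, 2018.
Next gap: 29 days. June 20, 2018 + 29 days = July 19, 2018.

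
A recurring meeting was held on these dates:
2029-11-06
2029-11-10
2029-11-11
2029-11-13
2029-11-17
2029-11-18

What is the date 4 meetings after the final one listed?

2029-11-27

Gaps: 4, 1, 2, 4, 1 days — not constant, but cyclic with period 3.
The events fall on every Tuesday, Saturday and Sunday.
The following Tuesday is 2029-11-20.
The following Saturday is 2029-11-24.
Next Sunday: 2029-11-25.
Next Tuesday: 2029-11-27.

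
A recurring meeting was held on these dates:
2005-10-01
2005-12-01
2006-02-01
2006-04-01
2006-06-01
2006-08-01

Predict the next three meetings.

2006-10-01, 2006-12-01, 2007-02-01

The day-of-month is always 1 (61, 62, 59, 61, 61 days between events).
So this recurs on the 1st of every 2 months.
Next: October 2006 → 2006-10-01.
Next: December 2006 → 2006-12-01.
Next: February 2007 → 2007-02-01.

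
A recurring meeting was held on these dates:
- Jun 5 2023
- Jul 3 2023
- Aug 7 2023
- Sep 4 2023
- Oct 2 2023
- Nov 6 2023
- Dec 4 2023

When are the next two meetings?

These are Mondays at 28- or 35-day spacing (28, 35, 28, 28, 35, 28).
The pattern: 1st Monday of the month.
1st Monday of January 2024: Jan 1 2024.
1st Monday of February 2024: Feb 5 2024.

Jan 1 2024, Feb 5 2024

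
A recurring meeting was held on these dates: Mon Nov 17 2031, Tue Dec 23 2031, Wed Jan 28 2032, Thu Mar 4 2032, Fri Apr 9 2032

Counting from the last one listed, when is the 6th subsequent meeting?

Gaps between consecutive events: 36, 36, 36, 36 days — a constant 36-day interval.
Fri Apr 9 2032 + 36 days = Sat May 15 2032.
Sat May 15 2032 + 36 days = Sun Jun 20 2032.
Sun Jun 20 2032 + 36 days = Mon Jul 26 2032.
Mon Jul 26 2032 + 36 days = Tue Aug 31 2032.
Tue Aug 31 2032 + 36 days = Wed Oct 6 2032.
Wed Oct 6 2032 + 36 days = Thu Nov 11 2032.

Thu Nov 11 2032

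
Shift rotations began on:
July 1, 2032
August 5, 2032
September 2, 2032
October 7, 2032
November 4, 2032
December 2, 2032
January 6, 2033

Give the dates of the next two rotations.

February 3, 2033; March 3, 2033

Gaps: 35, 28, 35, 28, 28, 35 days — a mix of 28 and 35. Every date is a Thursday.
Each is the 1st Thursday of its month.
1st Thursday of February 2033: February 3, 2033.
March 2033 — 1st Thursday is March 3, 2033.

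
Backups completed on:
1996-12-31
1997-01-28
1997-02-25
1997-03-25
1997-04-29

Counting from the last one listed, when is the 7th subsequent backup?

1997-11-25

These are Tuesdays with 28, 28, 28, 35-day gaps.
Each is the final Tuesday of its month — 1996-12-31 is past the 28th, so '4th Tuesday' doesn't fit.
Last Tuesday of May 1997: 1997-05-27.
Last Tuesday of June 1997: 1997-06-24.
July 1997 ends with Tuesday 1997-07-29.
Last Tuesday of August 1997: 1997-08-26.
Last Tuesday of September 1997: 1997-09-30.
Last Tuesday of October 1997: 1997-10-28.
November 1997 ends with Tuesday 1997-11-25.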